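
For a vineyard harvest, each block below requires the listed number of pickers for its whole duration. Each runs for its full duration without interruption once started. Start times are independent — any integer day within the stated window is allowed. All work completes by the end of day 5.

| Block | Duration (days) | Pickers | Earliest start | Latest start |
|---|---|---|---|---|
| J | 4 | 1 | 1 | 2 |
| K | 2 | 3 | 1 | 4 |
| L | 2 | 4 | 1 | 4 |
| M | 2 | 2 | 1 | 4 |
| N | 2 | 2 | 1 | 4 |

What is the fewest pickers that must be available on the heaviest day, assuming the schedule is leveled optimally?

7

Early-start (J@1, K@1, L@1, M@1, N@1) gives peak 12: d1:12  d2:12  d3:1  d4:1  d5:0.
Shift L→3, N→3.
Schedule J@1, K@1, L@3, M@1, N@3: d1:6  d2:6  d3:7  d4:7  d5:0 — peak 7.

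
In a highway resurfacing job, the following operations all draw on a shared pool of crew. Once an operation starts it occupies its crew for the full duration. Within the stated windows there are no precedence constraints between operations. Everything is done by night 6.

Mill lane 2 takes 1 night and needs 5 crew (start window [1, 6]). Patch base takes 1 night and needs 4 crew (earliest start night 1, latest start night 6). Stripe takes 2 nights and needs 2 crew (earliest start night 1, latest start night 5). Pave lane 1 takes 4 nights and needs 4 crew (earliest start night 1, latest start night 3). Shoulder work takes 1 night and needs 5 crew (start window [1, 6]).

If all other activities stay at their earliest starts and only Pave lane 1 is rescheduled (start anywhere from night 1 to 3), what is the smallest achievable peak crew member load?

16

Pave lane 1@1: n1:20  n2:6  n3:4  n4:4  n5:0  n6:0 → peak 20
Pave lane 1@2: n1:16  n2:6  n3:4  n4:4  n5:4  n6:0 → peak 16
Pave lane 1@3: n1:16  n2:2  n3:4  n4:4  n5:4  n6:4 → peak 16
Best is Pave lane 1@2, peak 16.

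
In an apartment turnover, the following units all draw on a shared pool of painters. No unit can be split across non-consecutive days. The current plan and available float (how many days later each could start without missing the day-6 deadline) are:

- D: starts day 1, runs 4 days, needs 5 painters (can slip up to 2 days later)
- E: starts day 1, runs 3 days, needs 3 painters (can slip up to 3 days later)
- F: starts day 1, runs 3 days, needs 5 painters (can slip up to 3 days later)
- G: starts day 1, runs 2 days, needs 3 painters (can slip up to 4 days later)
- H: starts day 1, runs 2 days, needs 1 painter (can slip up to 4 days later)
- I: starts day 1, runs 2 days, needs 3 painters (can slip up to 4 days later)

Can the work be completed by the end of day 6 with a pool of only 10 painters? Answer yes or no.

yes

Schedule D@1, E@4, F@1, G@5, H@4, I@5: d1:10  d2:10  d3:10  d4:9  d5:10  d6:9 — peak 10 ≤ 10.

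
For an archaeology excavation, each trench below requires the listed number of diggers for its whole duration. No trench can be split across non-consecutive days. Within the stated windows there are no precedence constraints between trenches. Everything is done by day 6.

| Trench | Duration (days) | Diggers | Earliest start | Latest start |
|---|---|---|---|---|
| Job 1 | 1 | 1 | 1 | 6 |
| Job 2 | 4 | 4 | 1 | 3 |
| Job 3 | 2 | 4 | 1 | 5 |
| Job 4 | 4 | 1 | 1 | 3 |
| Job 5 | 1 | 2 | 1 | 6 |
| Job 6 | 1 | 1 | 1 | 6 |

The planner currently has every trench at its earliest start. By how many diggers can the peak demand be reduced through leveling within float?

Early-start peak: d1:13  d2:9  d3:5  d4:5  d5:0  d6:0 ⇒ 13.
Leveled (Job 1@1, Job 2@1, Job 3@5, Job 4@1, Job 5@5, Job 6@2): d1:6  d2:6  d3:5  d4:5  d5:6  d6:4 ⇒ 6.
Reduction 13 − 6 = 7.

7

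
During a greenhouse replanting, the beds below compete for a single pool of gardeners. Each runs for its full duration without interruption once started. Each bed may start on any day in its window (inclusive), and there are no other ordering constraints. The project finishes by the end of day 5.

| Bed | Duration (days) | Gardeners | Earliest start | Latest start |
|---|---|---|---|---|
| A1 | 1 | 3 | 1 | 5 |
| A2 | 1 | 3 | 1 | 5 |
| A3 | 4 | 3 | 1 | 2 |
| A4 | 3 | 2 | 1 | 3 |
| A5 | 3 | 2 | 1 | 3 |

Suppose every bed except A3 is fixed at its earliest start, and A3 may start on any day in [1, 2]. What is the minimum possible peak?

10

A3@1: d1:13  d2:7  d3:7  d4:3  d5:0 → peak 13
A3@2: d1:10  d2:7  d3:7  d4:3  d5:3 → peak 10
Best is A3@2, peak 10.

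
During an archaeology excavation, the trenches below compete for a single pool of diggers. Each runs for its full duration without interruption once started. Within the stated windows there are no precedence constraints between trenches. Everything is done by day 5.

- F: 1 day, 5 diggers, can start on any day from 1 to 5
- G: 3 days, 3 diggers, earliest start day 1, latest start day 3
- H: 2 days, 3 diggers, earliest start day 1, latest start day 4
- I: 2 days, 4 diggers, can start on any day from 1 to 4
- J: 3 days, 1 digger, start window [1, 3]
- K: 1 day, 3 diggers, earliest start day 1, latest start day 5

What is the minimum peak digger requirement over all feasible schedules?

Early-start (F@1, G@1, H@1, I@1, J@1, K@1) gives peak 19: d1:19  d2:11  d3:4  d4:0  d5:0.
Shift G→2, H→2, I→4, K→5.
Schedule F@1, G@2, H@2, I@4, J@1, K@5: d1:6  d2:7  d3:7  d4:7  d5:7 — peak 7.
Total digger-days = 34 over 5 days ⇒ peak ≥ ⌈34/5⌉ = 7, so 7 is optimal.

7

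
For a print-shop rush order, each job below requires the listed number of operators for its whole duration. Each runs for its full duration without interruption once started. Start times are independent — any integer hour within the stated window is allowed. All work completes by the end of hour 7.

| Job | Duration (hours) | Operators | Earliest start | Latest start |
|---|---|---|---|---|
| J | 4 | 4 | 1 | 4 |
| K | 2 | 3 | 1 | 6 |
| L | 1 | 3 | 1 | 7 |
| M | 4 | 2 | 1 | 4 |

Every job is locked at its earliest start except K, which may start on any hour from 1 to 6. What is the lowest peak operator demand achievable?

K@1: h1:12  h2:9  h3:6  h4:6  h5:0  h6:0  h7:0 → peak 12
K@2: h1:9  h2:9  h3:9  h4:6  h5:0  h6:0  h7:0 → peak 9
K@3: h1:9  h2:6  h3:9  h4:9  h5:0  h6:0  h7:0 → peak 9
K@4: h1:9  h2:6  h3:6  h4:9  h5:3  h6:0  h7:0 → peak 9
K@5: h1:9  h2:6  h3:6  h4:6  h5:3  h6:3  h7:0 → peak 9
K@6: h1:9  h2:6  h3:6  h4:6  h5:0  h6:3  h7:3 → peak 9
Best is K@2, peak 9.

9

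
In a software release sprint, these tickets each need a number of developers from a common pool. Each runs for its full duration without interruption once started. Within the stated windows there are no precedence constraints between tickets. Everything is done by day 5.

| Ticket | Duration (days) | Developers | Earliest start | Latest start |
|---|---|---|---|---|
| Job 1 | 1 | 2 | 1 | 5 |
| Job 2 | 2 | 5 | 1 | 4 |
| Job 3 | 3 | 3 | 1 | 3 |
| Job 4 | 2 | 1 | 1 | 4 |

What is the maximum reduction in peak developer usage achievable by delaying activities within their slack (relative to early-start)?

6

Early-start peak: d1:11  d2:9  d3:3  d4:0  d5:0 ⇒ 11.
Leveled (Job 1@1, Job 2@4, Job 3@1, Job 4@2): d1:5  d2:4  d3:4  d4:5  d5:5 ⇒ 5.
Reduction 11 − 5 = 6.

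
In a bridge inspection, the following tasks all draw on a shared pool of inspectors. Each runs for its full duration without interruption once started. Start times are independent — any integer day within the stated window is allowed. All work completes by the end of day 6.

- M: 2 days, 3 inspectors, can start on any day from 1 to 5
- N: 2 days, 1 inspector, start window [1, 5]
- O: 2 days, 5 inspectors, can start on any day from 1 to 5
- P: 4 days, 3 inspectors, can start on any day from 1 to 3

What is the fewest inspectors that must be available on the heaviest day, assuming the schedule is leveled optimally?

6

Early-start (M@1, N@1, O@1, P@1) gives peak 12: d1:12  d2:12  d3:3  d4:3  d5:0  d6:0.
Shift N→3, O→5.
Schedule M@1, N@3, O@5, P@1: d1:6  d2:6  d3:4  d4:4  d5:5  d6:5 — peak 6.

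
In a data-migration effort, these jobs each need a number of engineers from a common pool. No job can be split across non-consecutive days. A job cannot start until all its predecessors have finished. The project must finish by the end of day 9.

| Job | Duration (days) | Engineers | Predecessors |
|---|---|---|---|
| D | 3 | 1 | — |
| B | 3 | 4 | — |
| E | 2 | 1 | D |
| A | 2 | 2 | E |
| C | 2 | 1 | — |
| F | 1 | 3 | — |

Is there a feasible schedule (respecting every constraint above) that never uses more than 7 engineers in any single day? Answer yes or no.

yes

Schedule D@1, B@1, E@4, A@6, C@4, F@4: d1:5  d2:5  d3:5  d4:5  d5:2  d6:2  d7:2  d8:0  d9:0 — peak 5 ≤ 7.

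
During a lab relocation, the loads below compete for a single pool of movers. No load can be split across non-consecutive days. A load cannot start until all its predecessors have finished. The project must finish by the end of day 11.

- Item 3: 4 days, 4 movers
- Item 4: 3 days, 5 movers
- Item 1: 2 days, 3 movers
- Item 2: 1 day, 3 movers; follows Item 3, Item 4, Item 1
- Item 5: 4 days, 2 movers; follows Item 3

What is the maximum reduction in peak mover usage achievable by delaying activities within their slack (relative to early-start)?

Early-start peak: d1:12  d2:12  d3:9  d4:4  d5:5  d6:2  d7:2  d8:2  d9:0  d10:0  d11:0 ⇒ 12.
Leveled (Item 3@1, Item 4@5, Item 1@8, Item 2@10, Item 5@8): d1:4  d2:4  d3:4  d4:4  d5:5  d6:5  d7:5  d8:5  d9:5  d10:5  d11:2 ⇒ 5.
Reduction 12 − 5 = 7.

7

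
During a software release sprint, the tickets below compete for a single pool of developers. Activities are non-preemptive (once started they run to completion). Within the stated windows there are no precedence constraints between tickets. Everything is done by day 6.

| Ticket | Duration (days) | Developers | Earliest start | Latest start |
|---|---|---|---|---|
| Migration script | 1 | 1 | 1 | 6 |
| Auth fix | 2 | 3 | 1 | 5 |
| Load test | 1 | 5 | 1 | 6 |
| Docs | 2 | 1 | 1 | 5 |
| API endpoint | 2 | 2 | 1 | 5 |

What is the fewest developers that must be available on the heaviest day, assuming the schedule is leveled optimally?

5

Early-start (Migration script@1, Auth fix@1, Load test@1, Docs@1, API endpoint@1) gives peak 12: d1:12  d2:6  d3:0  d4:0  d5:0  d6:0.
Shift Load test→3, API endpoint→4.
Schedule Migration script@1, Auth fix@1, Load test@3, Docs@1, API endpoint@4: d1:5  d2:4  d3:5  d4:2  d5:2  d6:0 — peak 5.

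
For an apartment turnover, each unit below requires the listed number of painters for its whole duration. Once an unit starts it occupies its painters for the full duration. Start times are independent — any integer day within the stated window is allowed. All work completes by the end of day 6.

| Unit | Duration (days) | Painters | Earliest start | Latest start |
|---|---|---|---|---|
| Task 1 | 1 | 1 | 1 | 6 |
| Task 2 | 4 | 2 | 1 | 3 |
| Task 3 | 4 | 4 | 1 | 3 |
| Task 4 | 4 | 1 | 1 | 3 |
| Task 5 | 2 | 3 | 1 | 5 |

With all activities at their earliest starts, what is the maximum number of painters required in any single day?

11

Early-start schedule: Task 1@1, Task 2@1, Task 3@1, Task 4@1, Task 5@1.
Load per day: day 1: 11, day 2: 10, day 3: 7, day 4: 7, day 5: 0, day 6: 0.
Peak is 11.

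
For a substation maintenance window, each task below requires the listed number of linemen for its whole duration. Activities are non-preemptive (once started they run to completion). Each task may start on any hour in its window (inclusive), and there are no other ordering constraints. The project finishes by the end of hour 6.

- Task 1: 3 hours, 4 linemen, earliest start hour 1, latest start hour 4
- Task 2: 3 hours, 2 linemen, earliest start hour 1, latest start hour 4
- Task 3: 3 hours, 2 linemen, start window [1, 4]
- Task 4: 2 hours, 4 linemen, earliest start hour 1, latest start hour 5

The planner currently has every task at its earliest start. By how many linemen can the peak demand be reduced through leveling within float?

6

Early-start peak: h1:12  h2:12  h3:8  h4:0  h5:0  h6:0 ⇒ 12.
Leveled (Task 1@1, Task 2@1, Task 3@4, Task 4@4): h1:6  h2:6  h3:6  h4:6  h5:6  h6:2 ⇒ 6.
Reduction 12 − 6 = 6.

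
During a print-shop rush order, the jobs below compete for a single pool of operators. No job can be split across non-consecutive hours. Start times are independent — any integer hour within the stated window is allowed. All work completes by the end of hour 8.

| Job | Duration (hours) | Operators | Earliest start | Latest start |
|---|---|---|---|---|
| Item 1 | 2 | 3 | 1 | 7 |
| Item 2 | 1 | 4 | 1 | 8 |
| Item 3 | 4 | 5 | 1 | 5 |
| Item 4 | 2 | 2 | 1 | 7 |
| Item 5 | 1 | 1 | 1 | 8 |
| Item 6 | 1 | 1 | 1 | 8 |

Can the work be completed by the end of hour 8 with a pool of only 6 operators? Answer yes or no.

yes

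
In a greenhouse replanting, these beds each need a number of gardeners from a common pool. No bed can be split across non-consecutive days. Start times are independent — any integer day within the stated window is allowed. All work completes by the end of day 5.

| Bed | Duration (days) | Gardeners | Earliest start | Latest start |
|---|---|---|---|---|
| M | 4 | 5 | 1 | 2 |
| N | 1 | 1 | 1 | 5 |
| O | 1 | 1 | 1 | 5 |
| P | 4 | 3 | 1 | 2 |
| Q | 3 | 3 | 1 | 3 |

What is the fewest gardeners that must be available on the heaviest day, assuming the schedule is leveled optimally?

Early-start (M@1, N@1, O@1, P@1, Q@1) gives peak 13: d1:13  d2:11  d3:11  d4:8  d5:0.
Shift Q→2.
Schedule M@1, N@1, O@1, P@1, Q@2: d1:10  d2:11  d3:11  d4:11  d5:0 — peak 11.

11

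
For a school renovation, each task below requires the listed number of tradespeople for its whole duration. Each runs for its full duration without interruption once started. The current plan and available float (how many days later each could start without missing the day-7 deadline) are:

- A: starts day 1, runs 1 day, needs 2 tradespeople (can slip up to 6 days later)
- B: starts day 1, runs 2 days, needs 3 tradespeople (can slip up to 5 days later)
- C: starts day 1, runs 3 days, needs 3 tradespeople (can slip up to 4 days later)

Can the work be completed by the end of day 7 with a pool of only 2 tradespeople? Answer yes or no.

Total tradesperson-days = 17; over 7 days the average is 17/7 > 2, so some day must exceed 2.

no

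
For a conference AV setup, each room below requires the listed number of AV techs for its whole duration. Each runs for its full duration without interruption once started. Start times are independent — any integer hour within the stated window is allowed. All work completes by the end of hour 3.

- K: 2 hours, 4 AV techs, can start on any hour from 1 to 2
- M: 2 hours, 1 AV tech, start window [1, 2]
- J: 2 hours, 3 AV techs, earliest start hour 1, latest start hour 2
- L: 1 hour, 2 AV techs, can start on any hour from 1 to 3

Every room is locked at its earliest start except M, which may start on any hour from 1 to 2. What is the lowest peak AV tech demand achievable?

9

M@1: h1:10  h2:8  h3:0 → peak 10
M@2: h1:9  h2:8  h3:1 → peak 9
Best is M@2, peak 9.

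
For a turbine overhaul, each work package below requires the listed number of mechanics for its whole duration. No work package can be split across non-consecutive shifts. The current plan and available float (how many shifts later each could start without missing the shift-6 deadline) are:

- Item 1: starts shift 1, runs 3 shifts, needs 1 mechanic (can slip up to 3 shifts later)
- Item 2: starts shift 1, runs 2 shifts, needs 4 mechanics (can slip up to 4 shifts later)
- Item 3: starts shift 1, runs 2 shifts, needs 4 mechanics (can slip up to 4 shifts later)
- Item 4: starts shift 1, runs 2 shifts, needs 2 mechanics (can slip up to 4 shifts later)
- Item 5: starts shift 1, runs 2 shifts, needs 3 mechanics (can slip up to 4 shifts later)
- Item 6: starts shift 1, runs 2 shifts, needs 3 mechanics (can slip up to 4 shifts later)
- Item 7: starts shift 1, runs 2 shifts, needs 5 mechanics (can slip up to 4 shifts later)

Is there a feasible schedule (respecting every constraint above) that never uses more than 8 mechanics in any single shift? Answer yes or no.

Schedule Item 1@1, Item 2@1, Item 3@3, Item 4@1, Item 5@3, Item 6@5, Item 7@5: s1:7  s2:7  s3:8  s4:7  s5:8  s6:8 — peak 8 ≤ 8.

yes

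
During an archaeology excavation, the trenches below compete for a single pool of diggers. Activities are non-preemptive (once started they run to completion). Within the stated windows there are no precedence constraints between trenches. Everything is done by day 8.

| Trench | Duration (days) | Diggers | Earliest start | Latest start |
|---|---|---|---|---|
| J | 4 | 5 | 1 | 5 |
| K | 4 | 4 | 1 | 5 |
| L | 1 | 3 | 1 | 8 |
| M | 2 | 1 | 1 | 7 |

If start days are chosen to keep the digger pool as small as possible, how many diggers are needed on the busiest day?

Early-start (J@1, K@1, L@1, M@1) gives peak 13: d1:13  d2:10  d3:9  d4:9  d5:0  d6:0  d7:0  d8:0.
Shift K→5, L→5.
Schedule J@1, K@5, L@5, M@1: d1:6  d2:6  d3:5  d4:5  d5:7  d6:4  d7:4  d8:4 — peak 7.

7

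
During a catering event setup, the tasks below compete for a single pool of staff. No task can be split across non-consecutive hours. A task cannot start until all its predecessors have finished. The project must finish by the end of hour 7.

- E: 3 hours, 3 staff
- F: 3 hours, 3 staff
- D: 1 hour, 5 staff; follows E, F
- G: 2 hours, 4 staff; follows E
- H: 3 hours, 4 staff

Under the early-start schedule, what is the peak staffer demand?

Early-start schedule: E@1, F@1, D@4, G@4, H@1.
Load per hour: hour 1: 10, hour 2: 10, hour 3: 10, hour 4: 9, hour 5: 4, hour 6: 0, hour 7: 0.
Peak is 10.

10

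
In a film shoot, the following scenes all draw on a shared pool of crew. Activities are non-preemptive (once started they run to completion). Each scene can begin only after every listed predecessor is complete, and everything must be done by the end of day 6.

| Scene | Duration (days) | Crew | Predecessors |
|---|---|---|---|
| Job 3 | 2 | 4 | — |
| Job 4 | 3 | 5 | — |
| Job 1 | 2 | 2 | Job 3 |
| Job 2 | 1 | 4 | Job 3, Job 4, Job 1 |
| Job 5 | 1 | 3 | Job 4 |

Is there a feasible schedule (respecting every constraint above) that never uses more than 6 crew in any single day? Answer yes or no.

The minimum achievable peak is 7; 6 < 7, so no feasible schedule stays within the cap.

no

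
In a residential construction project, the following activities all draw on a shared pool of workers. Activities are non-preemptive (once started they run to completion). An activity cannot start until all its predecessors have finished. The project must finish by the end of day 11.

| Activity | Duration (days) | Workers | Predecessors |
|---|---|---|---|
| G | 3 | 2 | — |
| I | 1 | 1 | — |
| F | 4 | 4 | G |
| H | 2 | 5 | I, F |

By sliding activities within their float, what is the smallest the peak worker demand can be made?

5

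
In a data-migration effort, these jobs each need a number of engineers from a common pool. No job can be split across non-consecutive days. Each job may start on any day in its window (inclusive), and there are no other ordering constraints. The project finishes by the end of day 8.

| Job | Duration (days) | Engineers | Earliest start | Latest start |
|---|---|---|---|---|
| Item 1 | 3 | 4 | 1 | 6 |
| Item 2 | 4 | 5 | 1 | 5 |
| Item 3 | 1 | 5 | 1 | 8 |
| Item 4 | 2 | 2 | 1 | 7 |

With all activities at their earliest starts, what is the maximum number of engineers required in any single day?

16

Early-start schedule: Item 1@1, Item 2@1, Item 3@1, Item 4@1.
Load per day: day 1: 16, day 2: 11, day 3: 9, day 4: 5, day 5: 0, day 6: 0, day 7: 0, day 8: 0.
Peak is 16.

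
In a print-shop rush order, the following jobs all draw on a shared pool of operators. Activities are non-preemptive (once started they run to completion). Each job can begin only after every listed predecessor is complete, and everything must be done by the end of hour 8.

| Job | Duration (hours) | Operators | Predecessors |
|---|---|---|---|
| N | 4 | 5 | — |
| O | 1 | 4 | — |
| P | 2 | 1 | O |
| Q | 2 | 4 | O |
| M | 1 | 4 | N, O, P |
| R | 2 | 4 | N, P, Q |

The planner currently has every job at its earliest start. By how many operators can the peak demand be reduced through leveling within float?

1

Early-start peak: h1:9  h2:10  h3:10  h4:5  h5:8  h6:4  h7:0  h8:0 ⇒ 10.
Leveled (N@1, O@1, P@2, Q@4, M@5, R@6): h1:9  h2:6  h3:6  h4:9  h5:8  h6:4  h7:4  h8:0 ⇒ 9.
Reduction 10 − 9 = 1.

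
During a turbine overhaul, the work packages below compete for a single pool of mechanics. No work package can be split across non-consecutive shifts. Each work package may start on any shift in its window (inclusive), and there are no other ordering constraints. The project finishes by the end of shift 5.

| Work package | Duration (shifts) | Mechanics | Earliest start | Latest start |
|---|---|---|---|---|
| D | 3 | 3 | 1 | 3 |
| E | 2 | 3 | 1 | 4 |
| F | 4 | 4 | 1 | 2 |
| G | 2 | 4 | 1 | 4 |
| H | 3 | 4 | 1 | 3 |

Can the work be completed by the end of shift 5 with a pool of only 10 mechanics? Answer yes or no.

no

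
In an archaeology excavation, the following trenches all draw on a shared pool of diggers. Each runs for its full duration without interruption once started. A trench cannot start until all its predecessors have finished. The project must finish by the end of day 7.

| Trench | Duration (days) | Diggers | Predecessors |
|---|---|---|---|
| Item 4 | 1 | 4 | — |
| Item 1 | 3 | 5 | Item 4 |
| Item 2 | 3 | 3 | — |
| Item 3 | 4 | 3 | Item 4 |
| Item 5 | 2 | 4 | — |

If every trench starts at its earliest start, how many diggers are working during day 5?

At early start, day 5 has: Item 3.
Demand: 3 = 3.

3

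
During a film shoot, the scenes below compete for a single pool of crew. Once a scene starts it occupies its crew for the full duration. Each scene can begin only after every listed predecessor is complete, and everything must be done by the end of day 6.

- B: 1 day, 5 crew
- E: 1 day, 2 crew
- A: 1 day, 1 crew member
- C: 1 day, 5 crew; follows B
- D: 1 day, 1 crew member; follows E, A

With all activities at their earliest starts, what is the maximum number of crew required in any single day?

Early-start schedule: B@1, E@1, A@1, C@2, D@2.
Load per day: day 1: 8, day 2: 6, day 3: 0, day 4: 0, day 5: 0, day 6: 0.
Peak is 8.

8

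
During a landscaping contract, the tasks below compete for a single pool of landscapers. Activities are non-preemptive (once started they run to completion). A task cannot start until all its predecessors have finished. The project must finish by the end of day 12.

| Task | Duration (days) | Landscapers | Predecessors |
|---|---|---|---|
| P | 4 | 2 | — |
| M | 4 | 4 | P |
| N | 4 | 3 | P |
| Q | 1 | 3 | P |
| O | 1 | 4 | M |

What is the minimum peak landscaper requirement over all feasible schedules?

Early-start (P@1, M@5, N@5, Q@5, O@9) gives peak 10: d1:2  d2:2  d3:2  d4:2  d5:10  d6:7  d7:7  d8:7  d9:4  d10:0  d11:0  d12:0.
Shift Q→9.
Schedule P@1, M@5, N@5, Q@9, O@9: d1:2  d2:2  d3:2  d4:2  d5:7  d6:7  d7:7  d8:7  d9:7  d10:0  d11:0  d12:0 — peak 7.

7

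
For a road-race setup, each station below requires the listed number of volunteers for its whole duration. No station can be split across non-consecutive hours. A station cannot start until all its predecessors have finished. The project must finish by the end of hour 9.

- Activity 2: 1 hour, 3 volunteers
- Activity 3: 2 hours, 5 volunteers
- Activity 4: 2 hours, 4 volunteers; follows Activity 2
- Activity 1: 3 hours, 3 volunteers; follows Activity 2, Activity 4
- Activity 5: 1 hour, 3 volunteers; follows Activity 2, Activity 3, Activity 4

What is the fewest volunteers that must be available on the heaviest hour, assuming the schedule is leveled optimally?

Early-start (Activity 2@1, Activity 3@1, Activity 4@2, Activity 1@4, Activity 5@4) gives peak 9: h1:8  h2:9  h3:4  h4:6  h5:3  h6:3  h7:0  h8:0  h9:0.
Shift Activity 3→2, Activity 4→4, Activity 1→6, Activity 5→9.
Schedule Activity 2@1, Activity 3@2, Activity 4@4, Activity 1@6, Activity 5@9: h1:3  h2:5  h3:5  h4:4  h5:4  h6:3  h7:3  h8:3  h9:3 — peak 5.

5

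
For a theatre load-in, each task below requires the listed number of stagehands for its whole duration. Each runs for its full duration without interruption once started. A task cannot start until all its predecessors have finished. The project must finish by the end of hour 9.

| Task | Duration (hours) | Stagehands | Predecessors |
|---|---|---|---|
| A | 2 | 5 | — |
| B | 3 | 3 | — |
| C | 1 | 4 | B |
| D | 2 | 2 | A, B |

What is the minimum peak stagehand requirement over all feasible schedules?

5

Early-start (A@1, B@1, C@4, D@4) gives peak 8: h1:8  h2:8  h3:3  h4:6  h5:2  h6:0  h7:0  h8:0  h9:0.
Shift B→3, C→6, D→7.
Schedule A@1, B@3, C@6, D@7: h1:5  h2:5  h3:3  h4:3  h5:3  h6:4  h7:2  h8:2  h9:0 — peak 5.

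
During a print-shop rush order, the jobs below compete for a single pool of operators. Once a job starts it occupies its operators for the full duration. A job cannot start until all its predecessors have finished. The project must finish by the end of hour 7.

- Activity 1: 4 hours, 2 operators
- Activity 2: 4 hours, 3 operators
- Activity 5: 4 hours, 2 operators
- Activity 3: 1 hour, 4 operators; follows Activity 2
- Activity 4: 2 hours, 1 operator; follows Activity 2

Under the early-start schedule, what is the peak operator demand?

7

Early-start schedule: Activity 1@1, Activity 2@1, Activity 5@1, Activity 3@5, Activity 4@5.
Load per hour: hour 1: 7, hour 2: 7, hour 3: 7, hour 4: 7, hour 5: 5, hour 6: 1, hour 7: 0.
Peak is 7.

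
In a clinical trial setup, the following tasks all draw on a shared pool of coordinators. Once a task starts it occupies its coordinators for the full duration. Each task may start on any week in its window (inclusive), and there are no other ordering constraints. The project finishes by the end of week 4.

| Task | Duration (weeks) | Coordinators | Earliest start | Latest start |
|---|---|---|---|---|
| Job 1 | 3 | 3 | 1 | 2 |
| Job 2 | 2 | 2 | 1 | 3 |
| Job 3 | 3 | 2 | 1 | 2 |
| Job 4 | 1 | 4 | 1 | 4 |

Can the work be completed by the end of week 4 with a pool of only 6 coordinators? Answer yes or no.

The minimum achievable peak is 7; 6 < 7, so no feasible schedule stays within the cap.

no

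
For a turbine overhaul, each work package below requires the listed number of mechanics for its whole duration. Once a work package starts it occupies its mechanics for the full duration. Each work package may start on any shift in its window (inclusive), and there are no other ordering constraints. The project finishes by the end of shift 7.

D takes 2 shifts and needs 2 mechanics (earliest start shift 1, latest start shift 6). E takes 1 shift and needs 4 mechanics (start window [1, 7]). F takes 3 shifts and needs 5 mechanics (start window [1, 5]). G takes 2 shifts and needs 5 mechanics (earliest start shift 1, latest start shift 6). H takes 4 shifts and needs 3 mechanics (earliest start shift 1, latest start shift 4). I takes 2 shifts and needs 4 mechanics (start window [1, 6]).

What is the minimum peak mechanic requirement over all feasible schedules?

Early-start (D@1, E@1, F@1, G@1, H@1, I@1) gives peak 23: s1:23  s2:19  s3:8  s4:3  s5:0  s6:0  s7:0.
Shift E→3, F→5, H→4, I→3.
Schedule D@1, E@3, F@5, G@1, H@4, I@3: s1:7  s2:7  s3:8  s4:7  s5:8  s6:8  s7:8 — peak 8.
Total mechanic-shifts = 53 over 7 shifts ⇒ peak ≥ ⌈53/7⌉ = 8, so 8 is optimal.

8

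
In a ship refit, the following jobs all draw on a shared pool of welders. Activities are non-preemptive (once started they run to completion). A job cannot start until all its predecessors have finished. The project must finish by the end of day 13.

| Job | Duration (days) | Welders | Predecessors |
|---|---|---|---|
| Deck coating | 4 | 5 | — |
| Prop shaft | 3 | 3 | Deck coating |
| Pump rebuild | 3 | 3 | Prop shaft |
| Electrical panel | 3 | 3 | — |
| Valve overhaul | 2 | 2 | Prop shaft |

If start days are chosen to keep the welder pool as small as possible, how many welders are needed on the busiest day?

5

Early-start (Deck coating@1, Prop shaft@5, Pump rebuild@8, Electrical panel@1, Valve overhaul@8) gives peak 8: d1:8  d2:8  d3:8  d4:5  d5:3  d6:3  d7:3  d8:5  d9:5  d10:3  d11:0  d12:0  d13:0.
Shift Electrical panel→11.
Schedule Deck coating@1, Prop shaft@5, Pump rebuild@8, Electrical panel@11, Valve overhaul@8: d1:5  d2:5  d3:5  d4:5  d5:3  d6:3  d7:3  d8:5  d9:5  d10:3  d11:3  d12:3  d13:3 — peak 5.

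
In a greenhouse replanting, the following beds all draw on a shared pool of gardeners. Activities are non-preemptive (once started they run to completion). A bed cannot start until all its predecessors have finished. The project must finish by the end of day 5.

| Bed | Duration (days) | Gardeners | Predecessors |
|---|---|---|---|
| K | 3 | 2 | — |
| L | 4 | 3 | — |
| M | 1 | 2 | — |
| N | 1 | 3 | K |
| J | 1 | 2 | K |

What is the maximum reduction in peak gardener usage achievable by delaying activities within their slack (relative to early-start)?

Early-start peak: d1:7  d2:5  d3:5  d4:8  d5:0 ⇒ 8.
Leveled (K@1, L@1, M@4, N@5, J@5): d1:5  d2:5  d3:5  d4:5  d5:5 ⇒ 5.
Reduction 8 − 5 = 3.

3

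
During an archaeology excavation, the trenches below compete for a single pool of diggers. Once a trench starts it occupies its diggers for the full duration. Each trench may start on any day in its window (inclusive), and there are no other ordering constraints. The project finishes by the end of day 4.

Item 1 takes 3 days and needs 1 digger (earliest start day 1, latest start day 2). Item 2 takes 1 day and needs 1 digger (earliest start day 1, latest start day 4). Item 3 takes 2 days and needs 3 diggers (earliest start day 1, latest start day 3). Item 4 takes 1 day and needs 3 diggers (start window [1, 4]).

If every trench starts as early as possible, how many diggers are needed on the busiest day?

8

Early-start schedule: Item 1@1, Item 2@1, Item 3@1, Item 4@1.
Load per day: day 1: 8, day 2: 4, day 3: 1, day 4: 0.
Peak is 8.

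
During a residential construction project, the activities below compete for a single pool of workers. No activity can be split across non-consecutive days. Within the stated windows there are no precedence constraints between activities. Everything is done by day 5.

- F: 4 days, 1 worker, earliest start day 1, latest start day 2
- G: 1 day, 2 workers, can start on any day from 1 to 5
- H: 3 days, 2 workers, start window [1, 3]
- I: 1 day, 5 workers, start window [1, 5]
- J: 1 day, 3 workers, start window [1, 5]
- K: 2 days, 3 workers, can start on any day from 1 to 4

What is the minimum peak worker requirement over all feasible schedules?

6

Early-start (F@1, G@1, H@1, I@1, J@1, K@1) gives peak 16: d1:16  d2:6  d3:3  d4:1  d5:0.
Shift I→4, J→5, K→2.
Schedule F@1, G@1, H@1, I@4, J@5, K@2: d1:5  d2:6  d3:6  d4:6  d5:3 — peak 6.
Total worker-days = 26 over 5 days ⇒ peak ≥ ⌈26/5⌉ = 6, so 6 is optimal.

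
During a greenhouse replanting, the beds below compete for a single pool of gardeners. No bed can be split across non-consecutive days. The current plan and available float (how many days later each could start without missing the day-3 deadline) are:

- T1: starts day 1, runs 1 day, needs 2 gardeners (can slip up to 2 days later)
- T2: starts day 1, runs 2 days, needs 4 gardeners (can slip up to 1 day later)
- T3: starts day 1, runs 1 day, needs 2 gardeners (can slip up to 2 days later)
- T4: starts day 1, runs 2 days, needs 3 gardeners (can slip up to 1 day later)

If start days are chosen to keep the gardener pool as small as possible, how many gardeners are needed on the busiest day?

Early-start (T1@1, T2@1, T3@1, T4@1) gives peak 11: d1:11  d2:7  d3:0.
Shift T3→3, T4→2.
Schedule T1@1, T2@1, T3@3, T4@2: d1:6  d2:7  d3:5 — peak 7.

7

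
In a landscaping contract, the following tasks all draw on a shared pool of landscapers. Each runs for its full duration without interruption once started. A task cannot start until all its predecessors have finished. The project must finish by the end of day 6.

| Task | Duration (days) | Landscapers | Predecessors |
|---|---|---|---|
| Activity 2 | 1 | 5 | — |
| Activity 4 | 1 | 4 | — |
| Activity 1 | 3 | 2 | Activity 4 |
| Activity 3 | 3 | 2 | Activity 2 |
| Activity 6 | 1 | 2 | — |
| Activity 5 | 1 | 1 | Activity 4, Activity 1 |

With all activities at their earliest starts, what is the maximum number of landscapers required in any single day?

11

Early-start schedule: Activity 2@1, Activity 4@1, Activity 1@2, Activity 3@2, Activity 6@1, Activity 5@5.
Load per day: day 1: 11, day 2: 4, day 3: 4, day 4: 4, day 5: 1, day 6: 0.
Peak is 11.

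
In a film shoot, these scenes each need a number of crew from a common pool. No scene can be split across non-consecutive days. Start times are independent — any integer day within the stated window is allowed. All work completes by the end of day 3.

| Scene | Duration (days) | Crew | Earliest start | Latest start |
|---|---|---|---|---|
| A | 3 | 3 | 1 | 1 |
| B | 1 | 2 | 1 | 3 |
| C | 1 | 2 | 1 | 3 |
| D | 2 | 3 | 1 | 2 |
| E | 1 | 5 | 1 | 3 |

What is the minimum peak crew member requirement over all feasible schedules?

8

Early-start (A@1, B@1, C@1, D@1, E@1) gives peak 15: d1:15  d2:6  d3:3.
Shift C→2, E→3.
Schedule A@1, B@1, C@2, D@1, E@3: d1:8  d2:8  d3:8 — peak 8.
Total crew member-days = 24 over 3 days ⇒ peak ≥ ⌈24/3⌉ = 8, so 8 is optimal.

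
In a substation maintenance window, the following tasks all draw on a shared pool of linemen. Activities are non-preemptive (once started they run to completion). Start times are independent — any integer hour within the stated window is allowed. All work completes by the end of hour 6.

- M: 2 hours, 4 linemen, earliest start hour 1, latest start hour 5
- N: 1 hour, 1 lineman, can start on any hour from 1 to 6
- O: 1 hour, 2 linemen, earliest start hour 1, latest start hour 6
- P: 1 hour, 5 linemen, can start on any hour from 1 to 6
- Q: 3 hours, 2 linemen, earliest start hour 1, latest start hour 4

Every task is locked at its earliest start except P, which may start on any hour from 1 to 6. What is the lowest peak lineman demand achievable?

P@1: h1:14  h2:6  h3:2  h4:0  h5:0  h6:0 → peak 14
P@2: h1:9  h2:11  h3:2  h4:0  h5:0  h6:0 → peak 11
P@3: h1:9  h2:6  h3:7  h4:0  h5:0  h6:0 → peak 9
P@4: h1:9  h2:6  h3:2  h4:5  h5:0  h6:0 → peak 9
P@5: h1:9  h2:6  h3:2  h4:0  h5:5  h6:0 → peak 9
P@6: h1:9  h2:6  h3:2  h4:0  h5:0  h6:5 → peak 9
Best is P@3, peak 9.

9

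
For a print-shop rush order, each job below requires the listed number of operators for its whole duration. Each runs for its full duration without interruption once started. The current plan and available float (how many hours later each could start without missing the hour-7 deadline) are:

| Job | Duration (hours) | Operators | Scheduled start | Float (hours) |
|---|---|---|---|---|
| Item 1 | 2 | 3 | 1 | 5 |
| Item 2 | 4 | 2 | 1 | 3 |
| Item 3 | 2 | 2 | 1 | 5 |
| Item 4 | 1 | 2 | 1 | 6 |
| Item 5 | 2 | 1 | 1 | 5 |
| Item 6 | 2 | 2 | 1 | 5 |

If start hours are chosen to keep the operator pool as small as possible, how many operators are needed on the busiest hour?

Early-start (Item 1@1, Item 2@1, Item 3@1, Item 4@1, Item 5@1, Item 6@1) gives peak 12: h1:12  h2:10  h3:2  h4:2  h5:0  h6:0  h7:0.
Shift Item 2→3, Item 3→3, Item 4→5, Item 6→6.
Schedule Item 1@1, Item 2@3, Item 3@3, Item 4@5, Item 5@1, Item 6@6: h1:4  h2:4  h3:4  h4:4  h5:4  h6:4  h7:2 — peak 4.
Total operator-hours = 26 over 7 hours ⇒ peak ≥ ⌈26/7⌉ = 4, so 4 is optimal.

4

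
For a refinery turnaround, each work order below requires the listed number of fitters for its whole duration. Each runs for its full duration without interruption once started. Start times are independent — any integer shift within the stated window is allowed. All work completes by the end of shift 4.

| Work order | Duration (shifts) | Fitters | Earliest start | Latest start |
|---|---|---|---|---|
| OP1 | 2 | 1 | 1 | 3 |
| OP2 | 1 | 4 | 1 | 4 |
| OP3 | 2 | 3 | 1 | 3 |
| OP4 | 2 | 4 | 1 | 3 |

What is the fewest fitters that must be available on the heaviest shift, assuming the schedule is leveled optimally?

7

Early-start (OP1@1, OP2@1, OP3@1, OP4@1) gives peak 12: s1:12  s2:8  s3:0  s4:0.
Shift OP3→2, OP4→3.
Schedule OP1@1, OP2@1, OP3@2, OP4@3: s1:5  s2:4  s3:7  s4:4 — peak 7.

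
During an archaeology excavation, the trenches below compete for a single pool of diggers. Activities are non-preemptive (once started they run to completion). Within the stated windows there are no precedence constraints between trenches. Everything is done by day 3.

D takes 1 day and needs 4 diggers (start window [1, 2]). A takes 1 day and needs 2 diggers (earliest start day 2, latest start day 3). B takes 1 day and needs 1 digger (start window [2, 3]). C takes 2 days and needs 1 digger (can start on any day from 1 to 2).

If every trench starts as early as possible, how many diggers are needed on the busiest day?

5

Early-start schedule: D@1, A@2, B@2, C@1.
Load per day: day 1: 5, day 2: 4, day 3: 0.
Peak is 5.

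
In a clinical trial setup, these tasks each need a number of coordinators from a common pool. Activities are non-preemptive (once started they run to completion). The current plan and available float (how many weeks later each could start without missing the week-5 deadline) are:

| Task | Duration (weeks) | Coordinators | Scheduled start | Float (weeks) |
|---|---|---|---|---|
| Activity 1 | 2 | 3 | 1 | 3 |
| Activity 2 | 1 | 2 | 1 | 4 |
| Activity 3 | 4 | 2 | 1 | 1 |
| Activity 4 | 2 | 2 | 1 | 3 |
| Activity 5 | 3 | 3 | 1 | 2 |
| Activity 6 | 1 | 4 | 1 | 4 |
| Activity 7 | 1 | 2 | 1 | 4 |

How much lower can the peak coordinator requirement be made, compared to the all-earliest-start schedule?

Early-start peak: w1:18  w2:10  w3:5  w4:2  w5:0 ⇒ 18.
Leveled (Activity 1@1, Activity 2@1, Activity 3@1, Activity 4@2, Activity 5@3, Activity 6@5, Activity 7@4): w1:7  w2:7  w3:7  w4:7  w5:7 ⇒ 7.
Reduction 18 − 7 = 11.

11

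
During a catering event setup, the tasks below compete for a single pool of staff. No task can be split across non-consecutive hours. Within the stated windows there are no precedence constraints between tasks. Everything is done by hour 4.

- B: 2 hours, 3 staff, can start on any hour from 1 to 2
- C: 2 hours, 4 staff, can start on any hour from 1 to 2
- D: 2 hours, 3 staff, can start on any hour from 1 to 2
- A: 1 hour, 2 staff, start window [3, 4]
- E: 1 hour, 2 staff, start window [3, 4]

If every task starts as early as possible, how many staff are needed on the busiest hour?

Early-start schedule: B@1, C@1, D@1, A@3, E@3.
Load per hour: hour 1: 10, hour 2: 10, hour 3: 4, hour 4: 0.
Peak is 10.

10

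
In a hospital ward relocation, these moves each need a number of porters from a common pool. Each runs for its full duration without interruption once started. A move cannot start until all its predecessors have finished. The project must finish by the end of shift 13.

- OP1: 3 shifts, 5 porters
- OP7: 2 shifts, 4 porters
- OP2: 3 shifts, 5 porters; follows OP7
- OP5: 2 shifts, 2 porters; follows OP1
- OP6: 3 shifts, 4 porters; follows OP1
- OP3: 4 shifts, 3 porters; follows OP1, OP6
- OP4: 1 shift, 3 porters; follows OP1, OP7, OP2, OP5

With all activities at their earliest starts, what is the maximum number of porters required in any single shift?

11

Early-start schedule: OP1@1, OP7@1, OP2@3, OP5@4, OP6@4, OP3@7, OP4@6.
Load per shift: shift 1: 9, shift 2: 9, shift 3: 10, shift 4: 11, shift 5: 11, shift 6: 7, shift 7: 3, shift 8: 3, shift 9: 3, shift 10: 3, shift 11: 0, shift 12: 0, shift 13: 0.
Peak is 11.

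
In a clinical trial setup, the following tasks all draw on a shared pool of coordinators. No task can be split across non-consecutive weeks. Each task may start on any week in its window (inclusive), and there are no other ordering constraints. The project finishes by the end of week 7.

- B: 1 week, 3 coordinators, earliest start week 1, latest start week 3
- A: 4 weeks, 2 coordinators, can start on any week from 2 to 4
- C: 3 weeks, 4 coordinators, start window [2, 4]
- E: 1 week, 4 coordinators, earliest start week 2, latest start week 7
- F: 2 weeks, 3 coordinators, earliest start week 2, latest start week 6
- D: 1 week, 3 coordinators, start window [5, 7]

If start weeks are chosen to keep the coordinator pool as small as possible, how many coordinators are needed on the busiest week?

6

Early-start (B@1, A@2, C@2, E@2, F@2, D@5) gives peak 13: w1:3  w2:13  w3:9  w4:6  w5:5  w6:0  w7:0.
Shift E→5, F→6, D→6.
Schedule B@1, A@2, C@2, E@5, F@6, D@6: w1:3  w2:6  w3:6  w4:6  w5:6  w6:6  w7:3 — peak 6.
Total coordinator-weeks = 36 over 7 weeks ⇒ peak ≥ ⌈36/7⌉ = 6, so 6 is optimal.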